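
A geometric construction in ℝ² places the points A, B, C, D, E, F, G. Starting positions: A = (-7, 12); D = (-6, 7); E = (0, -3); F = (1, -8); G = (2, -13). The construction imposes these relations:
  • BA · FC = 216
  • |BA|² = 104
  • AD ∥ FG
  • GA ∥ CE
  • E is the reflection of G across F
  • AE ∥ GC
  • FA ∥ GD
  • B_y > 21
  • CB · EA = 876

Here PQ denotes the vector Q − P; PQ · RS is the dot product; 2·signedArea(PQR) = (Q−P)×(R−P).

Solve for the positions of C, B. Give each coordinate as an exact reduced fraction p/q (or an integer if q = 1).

1. C_x = 9  [GA ∥ CE ∩ AE ∥ GC]
2. C_y = -28  [GA ∥ CE ∩ AE ∥ GC]
   → C = (9, -28)
3. B_x = -9  [BA · FC = 216 ∩ CB · EA = 876]
4. B_y = 22  [BA · FC = 216 ∩ CB · EA = 876]
   → B = (-9, 22)

B = (-9, 22)
C = (9, -28)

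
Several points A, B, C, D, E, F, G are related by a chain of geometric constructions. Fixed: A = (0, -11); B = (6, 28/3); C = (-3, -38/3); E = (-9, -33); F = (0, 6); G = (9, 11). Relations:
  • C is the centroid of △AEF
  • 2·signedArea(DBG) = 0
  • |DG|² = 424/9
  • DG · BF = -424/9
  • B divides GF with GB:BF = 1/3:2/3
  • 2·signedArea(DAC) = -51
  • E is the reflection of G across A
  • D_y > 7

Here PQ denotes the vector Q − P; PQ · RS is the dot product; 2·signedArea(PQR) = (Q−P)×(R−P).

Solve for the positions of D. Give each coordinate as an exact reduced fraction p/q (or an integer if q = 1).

D = (3, 23/3)

1. D_x = 3  [2·signedArea(DBG) = 0 ∩ DG · BF = -424/9]
2. D_y = 23/3  [2·signedArea(DBG) = 0 ∩ DG · BF = -424/9]
   → D = (3, 23/3)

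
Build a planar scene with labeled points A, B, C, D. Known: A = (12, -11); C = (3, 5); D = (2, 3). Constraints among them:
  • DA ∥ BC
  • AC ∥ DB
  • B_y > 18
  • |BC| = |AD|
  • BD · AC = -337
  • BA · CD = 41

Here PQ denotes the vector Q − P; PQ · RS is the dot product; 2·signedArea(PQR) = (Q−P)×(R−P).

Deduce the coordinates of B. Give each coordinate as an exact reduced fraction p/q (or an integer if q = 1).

1. B_x = -7  [DA ∥ BC ∩ AC ∥ DB]
2. B_y = 19  [DA ∥ BC ∩ AC ∥ DB]
   → B = (-7, 19)

B = (-7, 19)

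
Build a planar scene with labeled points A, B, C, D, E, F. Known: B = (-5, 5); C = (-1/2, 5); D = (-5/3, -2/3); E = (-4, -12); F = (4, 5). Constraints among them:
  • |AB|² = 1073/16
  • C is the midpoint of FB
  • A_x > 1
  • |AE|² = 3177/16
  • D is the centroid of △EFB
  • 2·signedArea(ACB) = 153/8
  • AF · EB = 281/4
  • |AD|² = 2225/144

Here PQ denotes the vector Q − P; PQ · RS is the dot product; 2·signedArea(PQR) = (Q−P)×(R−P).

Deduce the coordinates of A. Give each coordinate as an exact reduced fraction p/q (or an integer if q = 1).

A = (2, 3/4)

1. A_x = 2  [AF · EB = 281/4 ∩ 2·signedArea(ACB) = 153/8]
2. A_y = 3/4  [AF · EB = 281/4 ∩ 2·signedArea(ACB) = 153/8]
   → A = (2, 3/4)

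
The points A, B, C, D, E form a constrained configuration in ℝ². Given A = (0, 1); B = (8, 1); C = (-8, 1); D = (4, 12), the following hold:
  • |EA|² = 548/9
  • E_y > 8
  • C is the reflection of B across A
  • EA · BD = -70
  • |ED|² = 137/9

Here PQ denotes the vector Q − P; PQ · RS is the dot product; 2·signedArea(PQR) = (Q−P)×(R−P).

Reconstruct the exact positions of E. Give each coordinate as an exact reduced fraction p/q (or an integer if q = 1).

1. E_x = 8/3  [line 4·x + -11·y + 81 = 0 ∩ |EA|² = 548/9]
2. E_y = 25/3  [line 4·x + -11·y + 81 = 0 ∩ |EA|² = 548/9]
   → E = (8/3, 25/3)

E = (8/3, 25/3)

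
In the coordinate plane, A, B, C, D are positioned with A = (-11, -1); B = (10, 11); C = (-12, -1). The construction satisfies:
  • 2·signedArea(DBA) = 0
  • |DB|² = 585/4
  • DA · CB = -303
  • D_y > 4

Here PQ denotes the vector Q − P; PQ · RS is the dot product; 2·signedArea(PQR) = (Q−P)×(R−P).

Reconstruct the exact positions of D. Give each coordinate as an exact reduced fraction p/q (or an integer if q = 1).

D = (-1/2, 5)

1. D_x = -1/2  [2·signedArea(DBA) = 0 ∩ DA · CB = -303]
2. D_y = 5  [2·signedArea(DBA) = 0 ∩ DA · CB = -303]
   → D = (-1/2, 5)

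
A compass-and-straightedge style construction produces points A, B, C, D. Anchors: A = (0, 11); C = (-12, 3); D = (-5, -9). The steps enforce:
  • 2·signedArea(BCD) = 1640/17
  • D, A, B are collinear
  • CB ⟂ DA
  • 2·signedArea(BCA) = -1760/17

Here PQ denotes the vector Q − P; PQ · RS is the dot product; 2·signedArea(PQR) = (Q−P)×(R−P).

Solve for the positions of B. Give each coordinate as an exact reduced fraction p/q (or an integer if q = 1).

B = (-44/17, 11/17)

1. B_x = -44/17  [D, A, B are collinear ∩ CB ⟂ DA]
2. B_y = 11/17  [D, A, B are collinear ∩ CB ⟂ DA]
   → B = (-44/17, 11/17)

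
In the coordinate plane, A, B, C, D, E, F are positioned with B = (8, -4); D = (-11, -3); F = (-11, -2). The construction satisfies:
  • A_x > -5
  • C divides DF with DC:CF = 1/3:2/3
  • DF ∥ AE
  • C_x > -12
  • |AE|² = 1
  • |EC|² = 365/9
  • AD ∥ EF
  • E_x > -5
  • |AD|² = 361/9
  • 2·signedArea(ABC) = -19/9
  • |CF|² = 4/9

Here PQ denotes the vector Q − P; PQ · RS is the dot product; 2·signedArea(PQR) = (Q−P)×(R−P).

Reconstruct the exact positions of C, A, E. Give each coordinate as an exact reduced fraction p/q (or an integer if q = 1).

1. C_x = -11  [C divides DF with DC:CF = 1/3:2/3]
2. C_y = -8/3  [C divides DF with DC:CF = 1/3:2/3]
   → C = (-11, -8/3)
3. A_x = -14/3  [line -4/3·x + -19·y + -569/9 = 0 ∩ |AD|² = 361/9]
4. A_y = -3  [line -4/3·x + -19·y + -569/9 = 0 ∩ |AD|² = 361/9]
   → A = (-14/3, -3)
5. E_x = -14/3  [AD ∥ EF ∩ DF ∥ AE]
6. E_y = -2  [AD ∥ EF ∩ DF ∥ AE]
   → E = (-14/3, -2)

A = (-14/3, -3)
C = (-11, -8/3)
E = (-14/3, -2)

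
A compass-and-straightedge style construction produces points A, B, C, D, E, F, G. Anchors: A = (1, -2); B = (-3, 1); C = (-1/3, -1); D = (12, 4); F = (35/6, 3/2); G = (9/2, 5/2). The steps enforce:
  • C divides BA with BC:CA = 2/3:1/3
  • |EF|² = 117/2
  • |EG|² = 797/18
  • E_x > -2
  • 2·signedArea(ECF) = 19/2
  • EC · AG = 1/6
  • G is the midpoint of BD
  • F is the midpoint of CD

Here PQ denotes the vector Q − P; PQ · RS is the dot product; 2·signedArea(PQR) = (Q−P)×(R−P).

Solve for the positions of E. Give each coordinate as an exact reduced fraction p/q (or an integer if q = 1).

1. E_x = -5/3  [EC · AG = 1/6 ∩ 2·signedArea(ECF) = 19/2]
2. E_y = 0  [EC · AG = 1/6 ∩ 2·signedArea(ECF) = 19/2]
   → E = (-5/3, 0)

E = (-5/3, 0)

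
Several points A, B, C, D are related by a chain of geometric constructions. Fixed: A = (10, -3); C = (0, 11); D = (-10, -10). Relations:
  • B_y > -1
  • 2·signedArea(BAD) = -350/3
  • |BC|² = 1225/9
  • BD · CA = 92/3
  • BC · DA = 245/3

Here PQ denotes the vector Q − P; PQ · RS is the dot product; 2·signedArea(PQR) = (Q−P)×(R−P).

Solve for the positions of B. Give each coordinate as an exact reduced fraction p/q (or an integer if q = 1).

1. B_x = 0  [BC · DA = 245/3 ∩ 2·signedArea(BAD) = -350/3]
2. B_y = -2/3  [BC · DA = 245/3 ∩ 2·signedArea(BAD) = -350/3]
   → B = (0, -2/3)

B = (0, -2/3)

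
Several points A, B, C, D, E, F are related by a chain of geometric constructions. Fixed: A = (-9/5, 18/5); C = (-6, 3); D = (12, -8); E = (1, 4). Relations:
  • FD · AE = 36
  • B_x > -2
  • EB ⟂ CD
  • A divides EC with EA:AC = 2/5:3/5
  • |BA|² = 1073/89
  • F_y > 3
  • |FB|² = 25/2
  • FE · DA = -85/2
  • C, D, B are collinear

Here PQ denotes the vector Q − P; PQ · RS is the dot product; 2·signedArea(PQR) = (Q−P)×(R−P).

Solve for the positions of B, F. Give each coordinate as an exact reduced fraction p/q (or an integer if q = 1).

B = (-120/89, 14/89)
F = (-5/2, 7/2)

1. B_x = -120/89  [C, D, B are collinear ∩ EB ⟂ CD]
2. B_y = 14/89  [C, D, B are collinear ∩ EB ⟂ CD]
   → B = (-120/89, 14/89)
3. F_x = -5/2  [FD · AE = 36 ∩ FE · DA = -85/2]
4. F_y = 7/2  [FD · AE = 36 ∩ FE · DA = -85/2]
   → F = (-5/2, 7/2)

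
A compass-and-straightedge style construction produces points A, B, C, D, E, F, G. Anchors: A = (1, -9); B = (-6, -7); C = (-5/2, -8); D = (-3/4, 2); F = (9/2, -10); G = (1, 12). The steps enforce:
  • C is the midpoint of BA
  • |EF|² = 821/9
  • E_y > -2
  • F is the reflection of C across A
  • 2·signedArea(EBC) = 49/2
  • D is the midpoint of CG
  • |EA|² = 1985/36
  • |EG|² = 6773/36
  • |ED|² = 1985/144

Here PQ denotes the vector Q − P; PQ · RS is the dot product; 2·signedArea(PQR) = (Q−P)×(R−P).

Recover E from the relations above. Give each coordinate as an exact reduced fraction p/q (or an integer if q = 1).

E = (-1/6, -5/3)

1. E_x = -1/6  [line 1·x + 7/2·y + 6 = 0 ∩ |EF|² = 821/9]
2. E_y = -5/3  [line 1·x + 7/2·y + 6 = 0 ∩ |EF|² = 821/9]
   → E = (-1/6, -5/3)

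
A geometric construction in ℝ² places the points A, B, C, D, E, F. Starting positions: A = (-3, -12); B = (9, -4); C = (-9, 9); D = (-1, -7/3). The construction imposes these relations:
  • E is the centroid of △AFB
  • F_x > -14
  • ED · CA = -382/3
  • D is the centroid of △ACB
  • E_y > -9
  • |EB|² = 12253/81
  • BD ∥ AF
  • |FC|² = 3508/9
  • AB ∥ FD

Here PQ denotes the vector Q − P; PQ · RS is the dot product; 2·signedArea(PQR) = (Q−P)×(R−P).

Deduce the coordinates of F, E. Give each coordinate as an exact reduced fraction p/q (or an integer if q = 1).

E = (-7/3, -79/9)
F = (-13, -31/3)

1. F_x = -13  [AB ∥ FD ∩ BD ∥ AF]
2. F_y = -31/3  [AB ∥ FD ∩ BD ∥ AF]
   → F = (-13, -31/3)
3. E_x = -7/3  [E is the centroid of △AFB]
4. E_y = -79/9  [E is the centroid of △AFB]
   → E = (-7/3, -79/9)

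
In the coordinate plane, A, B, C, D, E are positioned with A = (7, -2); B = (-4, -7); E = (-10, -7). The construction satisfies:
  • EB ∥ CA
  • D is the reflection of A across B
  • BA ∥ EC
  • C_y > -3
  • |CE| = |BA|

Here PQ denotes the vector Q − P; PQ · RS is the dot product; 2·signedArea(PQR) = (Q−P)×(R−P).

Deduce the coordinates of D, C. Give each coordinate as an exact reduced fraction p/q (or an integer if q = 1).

C = (1, -2)
D = (-15, -12)

1. D_x = -15  [D is the reflection of A across B]
2. D_y = -12  [D is the reflection of A across B]
   → D = (-15, -12)
3. C_x = 1  [EB ∥ CA ∩ BA ∥ EC]
4. C_y = -2  [EB ∥ CA ∩ BA ∥ EC]
   → C = (1, -2)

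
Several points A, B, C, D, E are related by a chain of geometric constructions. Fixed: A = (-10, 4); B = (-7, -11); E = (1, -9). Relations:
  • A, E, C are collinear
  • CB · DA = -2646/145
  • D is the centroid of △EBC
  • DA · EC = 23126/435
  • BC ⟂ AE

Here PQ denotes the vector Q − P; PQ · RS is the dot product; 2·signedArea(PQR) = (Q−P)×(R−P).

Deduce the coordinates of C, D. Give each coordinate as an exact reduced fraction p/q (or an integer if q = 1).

C = (-196/145, -902/145)
D = (-1066/435, -3802/435)

1. C_x = -196/145  [A, E, C are collinear ∩ BC ⟂ AE]
2. C_y = -902/145  [A, E, C are collinear ∩ BC ⟂ AE]
   → C = (-196/145, -902/145)
3. D_x = -1066/435  [D is the centroid of △EBC]
4. D_y = -3802/435  [D is the centroid of △EBC]
   → D = (-1066/435, -3802/435)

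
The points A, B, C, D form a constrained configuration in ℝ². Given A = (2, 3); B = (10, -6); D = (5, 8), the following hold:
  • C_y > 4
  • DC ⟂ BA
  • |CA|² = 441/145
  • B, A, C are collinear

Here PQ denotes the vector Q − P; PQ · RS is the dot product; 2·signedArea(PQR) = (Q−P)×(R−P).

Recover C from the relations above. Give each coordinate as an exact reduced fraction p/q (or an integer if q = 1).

C = (122/145, 624/145)

1. C_x = 122/145  [B, A, C are collinear ∩ DC ⟂ BA]
2. C_y = 624/145  [B, A, C are collinear ∩ DC ⟂ BA]
   → C = (122/145, 624/145)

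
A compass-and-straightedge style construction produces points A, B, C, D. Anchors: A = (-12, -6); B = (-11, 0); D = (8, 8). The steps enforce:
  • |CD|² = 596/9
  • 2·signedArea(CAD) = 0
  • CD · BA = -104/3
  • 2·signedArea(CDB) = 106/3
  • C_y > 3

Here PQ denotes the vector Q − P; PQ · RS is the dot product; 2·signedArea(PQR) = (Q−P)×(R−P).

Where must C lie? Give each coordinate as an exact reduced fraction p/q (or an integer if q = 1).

1. C_x = 4/3  [2·signedArea(CAD) = 0 ∩ CD · BA = -104/3]
2. C_y = 10/3  [2·signedArea(CAD) = 0 ∩ CD · BA = -104/3]
   → C = (4/3, 10/3)

C = (4/3, 10/3)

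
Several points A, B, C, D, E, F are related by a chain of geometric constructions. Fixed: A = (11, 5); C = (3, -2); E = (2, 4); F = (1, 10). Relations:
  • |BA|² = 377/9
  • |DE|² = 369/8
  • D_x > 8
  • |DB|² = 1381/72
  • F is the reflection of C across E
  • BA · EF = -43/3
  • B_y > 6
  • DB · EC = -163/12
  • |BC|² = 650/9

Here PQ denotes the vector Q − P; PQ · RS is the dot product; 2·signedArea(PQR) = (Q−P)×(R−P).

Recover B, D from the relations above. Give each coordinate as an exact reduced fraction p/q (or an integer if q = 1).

1. B_x = 14/3  [line 1·x + -6·y + 100/3 = 0 ∩ |BC|² = 650/9]
2. B_y = 19/3  [line 1·x + -6·y + 100/3 = 0 ∩ |BC|² = 650/9]
   → B = (14/3, 19/3)
3. D_x = 35/4  [line -1·x + 6·y + -79/4 = 0 ∩ |DE|² = 369/8]
4. D_y = 19/4  [line -1·x + 6·y + -79/4 = 0 ∩ |DE|² = 369/8]
   → D = (35/4, 19/4)

B = (14/3, 19/3)
D = (35/4, 19/4)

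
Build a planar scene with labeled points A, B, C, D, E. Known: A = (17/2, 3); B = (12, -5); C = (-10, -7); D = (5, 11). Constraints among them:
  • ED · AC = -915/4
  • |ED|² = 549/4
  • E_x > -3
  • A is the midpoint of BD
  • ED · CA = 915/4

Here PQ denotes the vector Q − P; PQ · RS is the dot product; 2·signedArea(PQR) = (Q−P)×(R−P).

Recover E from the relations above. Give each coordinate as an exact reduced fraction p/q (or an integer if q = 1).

1. E_x = -5/2  [line 37/2·x + 10·y + 105/4 = 0 ∩ |ED|² = 549/4]
2. E_y = 2  [line 37/2·x + 10·y + 105/4 = 0 ∩ |ED|² = 549/4]
   → E = (-5/2, 2)

E = (-5/2, 2)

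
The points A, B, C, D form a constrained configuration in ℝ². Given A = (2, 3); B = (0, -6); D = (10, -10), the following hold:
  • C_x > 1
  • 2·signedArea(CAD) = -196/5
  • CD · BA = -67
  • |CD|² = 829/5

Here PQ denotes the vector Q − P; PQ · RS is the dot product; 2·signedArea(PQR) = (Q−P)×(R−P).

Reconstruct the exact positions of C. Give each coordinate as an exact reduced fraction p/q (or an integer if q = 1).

1. C_x = 6/5  [2·signedArea(CAD) = -196/5 ∩ CD · BA = -67]
2. C_y = -3/5  [2·signedArea(CAD) = -196/5 ∩ CD · BA = -67]
   → C = (6/5, -3/5)

C = (6/5, -3/5)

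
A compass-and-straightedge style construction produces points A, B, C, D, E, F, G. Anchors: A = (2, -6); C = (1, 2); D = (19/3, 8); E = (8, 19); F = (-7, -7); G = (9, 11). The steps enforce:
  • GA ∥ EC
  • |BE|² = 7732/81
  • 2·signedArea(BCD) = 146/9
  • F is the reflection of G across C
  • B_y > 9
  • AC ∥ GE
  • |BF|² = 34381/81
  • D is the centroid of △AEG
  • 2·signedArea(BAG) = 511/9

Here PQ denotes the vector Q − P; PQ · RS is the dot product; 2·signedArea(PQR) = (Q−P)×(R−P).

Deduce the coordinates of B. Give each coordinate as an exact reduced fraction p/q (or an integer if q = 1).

B = (46/9, 29/3)

1. B_x = 46/9  [2·signedArea(BCD) = 146/9 ∩ 2·signedArea(BAG) = 511/9]
2. B_y = 29/3  [2·signedArea(BCD) = 146/9 ∩ 2·signedArea(BAG) = 511/9]
   → B = (46/9, 29/3)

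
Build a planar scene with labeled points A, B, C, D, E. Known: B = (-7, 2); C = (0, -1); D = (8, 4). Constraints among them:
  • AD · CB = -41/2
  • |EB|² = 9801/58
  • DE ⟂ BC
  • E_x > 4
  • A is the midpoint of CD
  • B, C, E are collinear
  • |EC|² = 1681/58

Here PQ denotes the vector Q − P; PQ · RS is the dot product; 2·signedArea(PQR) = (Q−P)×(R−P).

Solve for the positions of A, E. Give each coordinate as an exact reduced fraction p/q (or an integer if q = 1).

1. A_x = 4  [A is the midpoint of CD]
2. A_y = 3/2  [A is the midpoint of CD]
   → A = (4, 3/2)
3. E_x = 287/58  [B, C, E are collinear ∩ DE ⟂ BC]
4. E_y = -181/58  [B, C, E are collinear ∩ DE ⟂ BC]
   → E = (287/58, -181/58)

A = (4, 3/2)
E = (287/58, -181/58)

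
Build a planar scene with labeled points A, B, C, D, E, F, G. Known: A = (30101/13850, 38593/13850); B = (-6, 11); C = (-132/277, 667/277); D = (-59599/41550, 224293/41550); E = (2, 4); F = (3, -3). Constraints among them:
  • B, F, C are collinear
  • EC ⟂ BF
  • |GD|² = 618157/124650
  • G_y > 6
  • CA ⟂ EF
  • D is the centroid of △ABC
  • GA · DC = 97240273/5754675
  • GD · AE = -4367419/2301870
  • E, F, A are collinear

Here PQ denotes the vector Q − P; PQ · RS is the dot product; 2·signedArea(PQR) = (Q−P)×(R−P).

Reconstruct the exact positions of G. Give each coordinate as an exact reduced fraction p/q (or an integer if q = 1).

1. G_x = -897/277  [GD · AE = -4367419/2301870 ∩ GA · DC = 97240273/5754675]
2. G_y = 1857/277  [GD · AE = -4367419/2301870 ∩ GA · DC = 97240273/5754675]
   → G = (-897/277, 1857/277)

G = (-897/277, 1857/277)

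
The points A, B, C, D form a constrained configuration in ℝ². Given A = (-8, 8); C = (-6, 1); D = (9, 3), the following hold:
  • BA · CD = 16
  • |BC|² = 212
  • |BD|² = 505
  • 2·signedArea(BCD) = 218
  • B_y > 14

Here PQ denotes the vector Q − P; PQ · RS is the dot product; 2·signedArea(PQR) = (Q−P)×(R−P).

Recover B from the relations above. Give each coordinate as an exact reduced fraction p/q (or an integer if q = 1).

1. B_x = -10  [BA · CD = 16 ∩ 2·signedArea(BCD) = 218]
2. B_y = 15  [BA · CD = 16 ∩ 2·signedArea(BCD) = 218]
   → B = (-10, 15)

B = (-10, 15)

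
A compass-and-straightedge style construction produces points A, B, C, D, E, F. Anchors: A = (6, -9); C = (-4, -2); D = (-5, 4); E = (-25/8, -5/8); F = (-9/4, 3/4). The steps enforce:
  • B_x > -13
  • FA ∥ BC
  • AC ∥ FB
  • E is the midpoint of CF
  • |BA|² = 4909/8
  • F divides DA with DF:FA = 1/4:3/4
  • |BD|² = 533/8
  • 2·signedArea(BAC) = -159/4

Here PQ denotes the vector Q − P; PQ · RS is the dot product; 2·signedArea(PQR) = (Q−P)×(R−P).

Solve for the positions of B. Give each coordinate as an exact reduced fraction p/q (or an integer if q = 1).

B = (-49/4, 31/4)

1. B_x = -49/4  [FA ∥ BC ∩ AC ∥ FB]
2. B_y = 31/4  [FA ∥ BC ∩ AC ∥ FB]
   → B = (-49/4, 31/4)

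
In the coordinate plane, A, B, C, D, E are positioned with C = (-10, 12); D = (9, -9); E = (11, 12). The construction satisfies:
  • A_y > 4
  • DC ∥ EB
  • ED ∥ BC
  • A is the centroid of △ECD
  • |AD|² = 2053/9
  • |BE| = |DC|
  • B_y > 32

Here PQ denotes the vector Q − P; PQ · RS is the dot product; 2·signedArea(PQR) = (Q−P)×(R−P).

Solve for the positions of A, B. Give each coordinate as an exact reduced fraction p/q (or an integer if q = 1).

1. A_x = 10/3  [A is the centroid of △ECD]
2. A_y = 5  [A is the centroid of △ECD]
   → A = (10/3, 5)
3. B_x = -8  [ED ∥ BC ∩ DC ∥ EB]
4. B_y = 33  [ED ∥ BC ∩ DC ∥ EB]
   → B = (-8, 33)

A = (10/3, 5)
B = (-8, 33)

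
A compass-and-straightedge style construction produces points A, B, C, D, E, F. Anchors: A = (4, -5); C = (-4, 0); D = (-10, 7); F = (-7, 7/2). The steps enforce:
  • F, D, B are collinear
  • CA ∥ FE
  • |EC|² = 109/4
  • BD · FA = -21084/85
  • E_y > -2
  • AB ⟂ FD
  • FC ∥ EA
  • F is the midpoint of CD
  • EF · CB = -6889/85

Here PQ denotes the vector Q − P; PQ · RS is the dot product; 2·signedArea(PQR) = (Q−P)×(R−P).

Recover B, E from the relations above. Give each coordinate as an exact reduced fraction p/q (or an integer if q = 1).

B = (158/85, -581/85)
E = (1, -3/2)

1. B_x = 158/85  [F, D, B are collinear ∩ AB ⟂ FD]
2. B_y = -581/85  [F, D, B are collinear ∩ AB ⟂ FD]
   → B = (158/85, -581/85)
3. E_x = 1  [FC ∥ EA ∩ CA ∥ FE]
4. E_y = -3/2  [FC ∥ EA ∩ CA ∥ FE]
   → E = (1, -3/2)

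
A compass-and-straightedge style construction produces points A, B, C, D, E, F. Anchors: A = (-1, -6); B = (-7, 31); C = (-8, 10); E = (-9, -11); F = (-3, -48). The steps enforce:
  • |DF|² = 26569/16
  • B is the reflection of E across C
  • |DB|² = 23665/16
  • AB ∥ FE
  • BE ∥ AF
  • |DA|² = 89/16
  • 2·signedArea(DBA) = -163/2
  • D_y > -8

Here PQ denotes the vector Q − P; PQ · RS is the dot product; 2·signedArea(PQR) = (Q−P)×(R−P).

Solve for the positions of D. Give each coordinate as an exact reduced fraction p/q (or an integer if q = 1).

1. D_x = -3  [line 37·x + 6·y + 309/2 = 0 ∩ |DF|² = 26569/16]
2. D_y = -29/4  [line 37·x + 6·y + 309/2 = 0 ∩ |DF|² = 26569/16]
   → D = (-3, -29/4)

D = (-3, -29/4)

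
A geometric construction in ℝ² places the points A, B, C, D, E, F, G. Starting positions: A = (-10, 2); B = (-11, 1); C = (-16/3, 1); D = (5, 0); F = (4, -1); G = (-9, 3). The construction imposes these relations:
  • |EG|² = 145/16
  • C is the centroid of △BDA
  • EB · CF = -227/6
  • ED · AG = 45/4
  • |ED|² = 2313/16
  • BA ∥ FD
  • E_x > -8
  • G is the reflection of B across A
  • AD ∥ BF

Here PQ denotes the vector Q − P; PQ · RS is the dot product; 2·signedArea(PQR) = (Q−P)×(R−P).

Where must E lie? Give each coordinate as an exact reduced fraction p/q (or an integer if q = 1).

E = (-7, 3/4)

1. E_x = -7  [EB · CF = -227/6 ∩ ED · AG = 45/4]
2. E_y = 3/4  [EB · CF = -227/6 ∩ ED · AG = 45/4]
   → E = (-7, 3/4)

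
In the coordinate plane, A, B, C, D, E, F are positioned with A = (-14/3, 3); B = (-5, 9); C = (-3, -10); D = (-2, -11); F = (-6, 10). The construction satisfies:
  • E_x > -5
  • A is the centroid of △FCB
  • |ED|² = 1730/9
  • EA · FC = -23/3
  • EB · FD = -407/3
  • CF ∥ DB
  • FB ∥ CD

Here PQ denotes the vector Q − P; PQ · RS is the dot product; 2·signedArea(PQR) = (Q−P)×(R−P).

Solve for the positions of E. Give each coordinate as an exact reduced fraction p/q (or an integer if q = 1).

E = (-13/3, 8/3)

1. E_x = -13/3  [EB · FD = -407/3 ∩ EA · FC = -23/3]
2. E_y = 8/3  [EB · FD = -407/3 ∩ EA · FC = -23/3]
   → E = (-13/3, 8/3)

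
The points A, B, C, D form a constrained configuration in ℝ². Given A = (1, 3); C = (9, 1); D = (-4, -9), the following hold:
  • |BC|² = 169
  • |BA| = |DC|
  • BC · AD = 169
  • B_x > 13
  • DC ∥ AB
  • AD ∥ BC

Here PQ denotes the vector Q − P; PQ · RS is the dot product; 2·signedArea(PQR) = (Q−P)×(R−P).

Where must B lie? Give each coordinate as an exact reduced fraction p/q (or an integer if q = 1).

1. B_x = 14  [AD ∥ BC ∩ DC ∥ AB]
2. B_y = 13  [AD ∥ BC ∩ DC ∥ AB]
   → B = (14, 13)

B = (14, 13)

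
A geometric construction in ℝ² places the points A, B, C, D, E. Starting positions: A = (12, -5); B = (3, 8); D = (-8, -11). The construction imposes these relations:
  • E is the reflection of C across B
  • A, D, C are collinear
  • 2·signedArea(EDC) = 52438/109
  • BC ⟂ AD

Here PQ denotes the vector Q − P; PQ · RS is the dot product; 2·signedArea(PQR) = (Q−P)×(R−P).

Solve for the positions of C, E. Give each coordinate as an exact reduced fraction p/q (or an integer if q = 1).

1. C_x = 798/109  [A, D, C are collinear ∩ BC ⟂ AD]
2. C_y = -698/109  [A, D, C are collinear ∩ BC ⟂ AD]
   → C = (798/109, -698/109)
3. E_x = -144/109  [E is the reflection of C across B]
4. E_y = 2442/109  [E is the reflection of C across B]
   → E = (-144/109, 2442/109)

C = (798/109, -698/109)
E = (-144/109, 2442/109)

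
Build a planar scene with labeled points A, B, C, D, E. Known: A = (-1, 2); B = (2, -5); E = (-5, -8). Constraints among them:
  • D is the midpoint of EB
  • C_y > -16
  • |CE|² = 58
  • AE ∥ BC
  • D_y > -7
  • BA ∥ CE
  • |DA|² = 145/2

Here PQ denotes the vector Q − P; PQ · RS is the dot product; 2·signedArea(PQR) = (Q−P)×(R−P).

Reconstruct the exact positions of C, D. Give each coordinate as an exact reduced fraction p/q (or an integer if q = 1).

C = (-2, -15)
D = (-3/2, -13/2)

1. C_x = -2  [BA ∥ CE ∩ AE ∥ BC]
2. C_y = -15  [BA ∥ CE ∩ AE ∥ BC]
   → C = (-2, -15)
3. D_x = -3/2  [D is the midpoint of EB]
4. D_y = -13/2  [D is the midpoint of EB]
   → D = (-3/2, -13/2)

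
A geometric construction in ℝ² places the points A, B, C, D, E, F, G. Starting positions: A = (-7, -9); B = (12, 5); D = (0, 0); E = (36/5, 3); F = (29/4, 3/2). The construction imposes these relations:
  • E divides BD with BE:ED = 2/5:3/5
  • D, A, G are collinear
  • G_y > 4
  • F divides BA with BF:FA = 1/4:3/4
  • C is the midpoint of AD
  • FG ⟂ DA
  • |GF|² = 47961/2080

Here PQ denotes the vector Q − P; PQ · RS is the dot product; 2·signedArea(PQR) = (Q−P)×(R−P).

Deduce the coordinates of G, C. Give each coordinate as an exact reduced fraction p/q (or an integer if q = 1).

1. G_x = 1799/520  [D, A, G are collinear ∩ FG ⟂ DA]
2. G_y = 2313/520  [D, A, G are collinear ∩ FG ⟂ DA]
   → G = (1799/520, 2313/520)
3. C_x = -7/2  [C is the midpoint of AD]
4. C_y = -9/2  [C is the midpoint of AD]
   → C = (-7/2, -9/2)

C = (-7/2, -9/2)
G = (1799/520, 2313/520)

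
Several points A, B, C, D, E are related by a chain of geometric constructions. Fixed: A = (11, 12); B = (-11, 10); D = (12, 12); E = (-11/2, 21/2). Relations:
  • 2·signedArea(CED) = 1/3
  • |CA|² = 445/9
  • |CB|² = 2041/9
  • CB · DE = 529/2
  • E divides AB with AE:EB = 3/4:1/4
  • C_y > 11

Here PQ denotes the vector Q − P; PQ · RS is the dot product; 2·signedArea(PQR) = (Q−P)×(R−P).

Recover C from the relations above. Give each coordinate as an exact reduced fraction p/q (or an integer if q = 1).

1. C_x = 4  [2·signedArea(CED) = 1/3 ∩ CB · DE = 529/2]
2. C_y = 34/3  [2·signedArea(CED) = 1/3 ∩ CB · DE = 529/2]
   → C = (4, 34/3)

C = (4, 34/3)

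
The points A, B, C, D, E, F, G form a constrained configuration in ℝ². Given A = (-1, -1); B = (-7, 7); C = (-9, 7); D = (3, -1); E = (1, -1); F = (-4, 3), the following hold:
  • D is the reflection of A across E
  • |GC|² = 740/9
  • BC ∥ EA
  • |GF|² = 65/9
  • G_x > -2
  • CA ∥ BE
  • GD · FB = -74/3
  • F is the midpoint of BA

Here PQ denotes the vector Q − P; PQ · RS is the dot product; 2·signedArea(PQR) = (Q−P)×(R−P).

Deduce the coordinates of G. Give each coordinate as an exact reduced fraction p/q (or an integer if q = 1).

G = (-5/3, 5/3)

1. G_x = -5/3  [line 3·x + -4·y + 35/3 = 0 ∩ |GF|² = 65/9]
2. G_y = 5/3  [line 3·x + -4·y + 35/3 = 0 ∩ |GF|² = 65/9]
   → G = (-5/3, 5/3)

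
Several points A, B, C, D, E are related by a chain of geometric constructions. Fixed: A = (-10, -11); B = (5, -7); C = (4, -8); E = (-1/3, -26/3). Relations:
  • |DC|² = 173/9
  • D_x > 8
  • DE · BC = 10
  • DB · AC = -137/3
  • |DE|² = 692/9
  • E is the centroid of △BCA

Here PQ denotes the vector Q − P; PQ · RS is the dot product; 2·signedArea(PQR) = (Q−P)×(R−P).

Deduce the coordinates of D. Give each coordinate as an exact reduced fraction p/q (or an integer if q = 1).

1. D_x = 25/3  [DE · BC = 10 ∩ DB · AC = -137/3]
2. D_y = -22/3  [DE · BC = 10 ∩ DB · AC = -137/3]
   → D = (25/3, -22/3)

D = (25/3, -22/3)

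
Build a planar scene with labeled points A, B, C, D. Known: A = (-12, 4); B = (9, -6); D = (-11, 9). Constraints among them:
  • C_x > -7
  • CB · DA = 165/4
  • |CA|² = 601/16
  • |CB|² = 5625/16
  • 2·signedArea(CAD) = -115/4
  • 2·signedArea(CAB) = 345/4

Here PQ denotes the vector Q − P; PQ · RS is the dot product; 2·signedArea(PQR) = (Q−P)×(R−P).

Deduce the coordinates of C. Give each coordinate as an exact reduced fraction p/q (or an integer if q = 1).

C = (-6, 21/4)

1. C_x = -6  [2·signedArea(CAB) = 345/4 ∩ 2·signedArea(CAD) = -115/4]
2. C_y = 21/4  [2·signedArea(CAB) = 345/4 ∩ 2·signedArea(CAD) = -115/4]
   → C = (-6, 21/4)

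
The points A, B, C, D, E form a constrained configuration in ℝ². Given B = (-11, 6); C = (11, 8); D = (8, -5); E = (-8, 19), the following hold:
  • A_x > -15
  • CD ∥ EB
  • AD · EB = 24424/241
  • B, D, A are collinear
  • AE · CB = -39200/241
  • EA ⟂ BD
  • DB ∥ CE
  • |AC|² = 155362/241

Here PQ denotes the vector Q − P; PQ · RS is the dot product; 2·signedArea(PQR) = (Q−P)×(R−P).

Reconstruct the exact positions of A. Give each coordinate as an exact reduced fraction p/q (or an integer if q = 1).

1. A_x = -3468/241  [B, D, A are collinear ∩ EA ⟂ BD]
2. A_y = 1919/241  [B, D, A are collinear ∩ EA ⟂ BD]
   → A = (-3468/241, 1919/241)

A = (-3468/241, 1919/241)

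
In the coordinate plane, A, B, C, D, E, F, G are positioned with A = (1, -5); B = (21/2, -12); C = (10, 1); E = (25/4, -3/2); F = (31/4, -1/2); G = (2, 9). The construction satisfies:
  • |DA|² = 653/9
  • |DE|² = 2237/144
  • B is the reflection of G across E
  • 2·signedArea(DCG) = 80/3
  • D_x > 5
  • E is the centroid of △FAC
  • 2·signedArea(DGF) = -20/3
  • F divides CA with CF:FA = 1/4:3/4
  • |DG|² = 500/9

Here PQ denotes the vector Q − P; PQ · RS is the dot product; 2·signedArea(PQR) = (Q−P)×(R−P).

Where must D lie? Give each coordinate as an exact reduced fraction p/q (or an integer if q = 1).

D = (16/3, 7/3)

1. D_x = 16/3  [2·signedArea(DGF) = -20/3 ∩ 2·signedArea(DCG) = 80/3]
2. D_y = 7/3  [2·signedArea(DGF) = -20/3 ∩ 2·signedArea(DCG) = 80/3]
   → D = (16/3, 7/3)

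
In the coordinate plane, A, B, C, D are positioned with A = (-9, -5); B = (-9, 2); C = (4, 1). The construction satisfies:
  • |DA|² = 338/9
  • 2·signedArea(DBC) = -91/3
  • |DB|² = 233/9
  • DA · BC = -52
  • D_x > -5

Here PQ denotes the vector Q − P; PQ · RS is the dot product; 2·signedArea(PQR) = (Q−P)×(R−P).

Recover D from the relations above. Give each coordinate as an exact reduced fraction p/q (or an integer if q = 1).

D = (-14/3, -2/3)

1. D_x = -14/3  [DA · BC = -52 ∩ 2·signedArea(DBC) = -91/3]
2. D_y = -2/3  [DA · BC = -52 ∩ 2·signedArea(DBC) = -91/3]
   → D = (-14/3, -2/3)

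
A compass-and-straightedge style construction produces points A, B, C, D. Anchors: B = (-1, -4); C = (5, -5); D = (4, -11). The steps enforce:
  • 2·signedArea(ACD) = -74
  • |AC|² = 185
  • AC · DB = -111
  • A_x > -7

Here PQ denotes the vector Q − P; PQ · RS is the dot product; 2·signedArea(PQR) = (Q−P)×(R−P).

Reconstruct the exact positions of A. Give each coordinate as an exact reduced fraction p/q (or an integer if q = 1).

A = (-6, 3)

1. A_x = -6  [AC · DB = -111 ∩ 2·signedArea(ACD) = -74]
2. A_y = 3  [AC · DB = -111 ∩ 2·signedArea(ACD) = -74]
   → A = (-6, 3)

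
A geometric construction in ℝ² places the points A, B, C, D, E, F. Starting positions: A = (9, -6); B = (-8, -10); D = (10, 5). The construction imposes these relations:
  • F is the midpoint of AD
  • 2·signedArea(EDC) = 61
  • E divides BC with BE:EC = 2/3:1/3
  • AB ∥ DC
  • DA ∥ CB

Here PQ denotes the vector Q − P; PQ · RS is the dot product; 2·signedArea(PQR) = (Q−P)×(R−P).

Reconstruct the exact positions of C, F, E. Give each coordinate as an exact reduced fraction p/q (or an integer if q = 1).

C = (-7, 1)
E = (-22/3, -8/3)
F = (19/2, -1/2)

1. C_x = -7  [DA ∥ CB ∩ AB ∥ DC]
2. C_y = 1  [DA ∥ CB ∩ AB ∥ DC]
   → C = (-7, 1)
3. F_x = 19/2  [F is the midpoint of AD]
4. F_y = -1/2  [F is the midpoint of AD]
   → F = (19/2, -1/2)
5. E_x = -22/3  [E divides BC with BE:EC = 2/3:1/3]
6. E_y = -8/3  [E divides BC with BE:EC = 2/3:1/3]
   → E = (-22/3, -8/3)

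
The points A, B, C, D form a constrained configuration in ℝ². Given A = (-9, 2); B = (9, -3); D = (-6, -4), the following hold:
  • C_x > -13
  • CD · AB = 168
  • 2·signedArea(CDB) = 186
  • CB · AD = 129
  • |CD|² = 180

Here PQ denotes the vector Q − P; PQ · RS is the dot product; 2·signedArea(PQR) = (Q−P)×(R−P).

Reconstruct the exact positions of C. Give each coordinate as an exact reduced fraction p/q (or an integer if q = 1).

C = (-12, 8)

1. C_x = -12  [2·signedArea(CDB) = 186 ∩ CD · AB = 168]
2. C_y = 8  [2·signedArea(CDB) = 186 ∩ CD · AB = 168]
   → C = (-12, 8)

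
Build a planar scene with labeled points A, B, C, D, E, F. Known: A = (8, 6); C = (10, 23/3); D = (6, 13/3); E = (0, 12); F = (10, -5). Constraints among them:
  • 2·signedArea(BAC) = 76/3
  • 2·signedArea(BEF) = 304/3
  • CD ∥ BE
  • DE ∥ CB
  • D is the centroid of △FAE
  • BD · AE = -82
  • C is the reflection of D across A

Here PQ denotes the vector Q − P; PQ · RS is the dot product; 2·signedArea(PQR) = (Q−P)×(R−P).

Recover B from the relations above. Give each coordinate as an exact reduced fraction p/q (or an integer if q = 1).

B = (4, 46/3)

1. B_x = 4  [CD ∥ BE ∩ DE ∥ CB]
2. B_y = 46/3  [CD ∥ BE ∩ DE ∥ CB]
   → B = (4, 46/3)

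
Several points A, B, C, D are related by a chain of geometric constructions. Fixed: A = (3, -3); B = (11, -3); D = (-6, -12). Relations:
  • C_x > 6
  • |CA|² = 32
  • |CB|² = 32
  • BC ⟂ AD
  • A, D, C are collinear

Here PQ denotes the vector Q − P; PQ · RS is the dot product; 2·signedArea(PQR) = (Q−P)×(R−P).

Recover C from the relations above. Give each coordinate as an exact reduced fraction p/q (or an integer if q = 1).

C = (7, 1)

1. C_x = 7  [A, D, C are collinear ∩ BC ⟂ AD]
2. C_y = 1  [A, D, C are collinear ∩ BC ⟂ AD]
   → C = (7, 1)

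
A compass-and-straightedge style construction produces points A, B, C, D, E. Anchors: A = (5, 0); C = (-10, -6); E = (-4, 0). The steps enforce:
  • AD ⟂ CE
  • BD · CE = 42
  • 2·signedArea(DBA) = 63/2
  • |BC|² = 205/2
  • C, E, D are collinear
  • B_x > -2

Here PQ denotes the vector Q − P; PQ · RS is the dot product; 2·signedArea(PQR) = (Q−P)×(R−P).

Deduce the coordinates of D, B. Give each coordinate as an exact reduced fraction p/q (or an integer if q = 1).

B = (-3/2, -1/2)
D = (1/2, 9/2)

1. D_x = 1/2  [C, E, D are collinear ∩ AD ⟂ CE]
2. D_y = 9/2  [C, E, D are collinear ∩ AD ⟂ CE]
   → D = (1/2, 9/2)
3. B_x = -3/2  [line -6·x + -6·y + -12 = 0 ∩ |BC|² = 205/2]
4. B_y = -1/2  [line -6·x + -6·y + -12 = 0 ∩ |BC|² = 205/2]
   → B = (-3/2, -1/2)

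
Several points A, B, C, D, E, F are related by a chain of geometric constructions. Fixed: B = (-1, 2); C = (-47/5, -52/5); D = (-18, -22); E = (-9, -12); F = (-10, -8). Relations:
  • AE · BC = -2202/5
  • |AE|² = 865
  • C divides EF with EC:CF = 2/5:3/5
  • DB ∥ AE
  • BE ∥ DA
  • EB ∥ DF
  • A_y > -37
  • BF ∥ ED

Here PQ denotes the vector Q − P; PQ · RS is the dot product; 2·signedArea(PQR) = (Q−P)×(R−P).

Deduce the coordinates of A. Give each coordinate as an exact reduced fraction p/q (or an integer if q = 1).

1. A_x = -26  [DB ∥ AE ∩ BE ∥ DA]
2. A_y = -36  [DB ∥ AE ∩ BE ∥ DA]
   → A = (-26, -36)

A = (-26, -36)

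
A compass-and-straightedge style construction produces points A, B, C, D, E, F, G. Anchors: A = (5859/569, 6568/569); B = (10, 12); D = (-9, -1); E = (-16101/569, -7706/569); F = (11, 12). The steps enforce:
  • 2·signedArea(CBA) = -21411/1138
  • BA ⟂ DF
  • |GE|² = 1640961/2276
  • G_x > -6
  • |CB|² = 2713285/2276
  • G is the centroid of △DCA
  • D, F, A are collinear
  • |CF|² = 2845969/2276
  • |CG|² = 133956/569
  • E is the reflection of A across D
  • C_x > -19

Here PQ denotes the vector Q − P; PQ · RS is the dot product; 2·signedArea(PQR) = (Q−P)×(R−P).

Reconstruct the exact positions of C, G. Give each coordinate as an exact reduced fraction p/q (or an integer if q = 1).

1. C_x = -10611/569  [line 260/569·x + 169/569·y + 12155/1138 = 0 ∩ |CB|² = 2713285/2276]
2. C_y = -8275/1138  [line 260/569·x + 169/569·y + 12155/1138 = 0 ∩ |CB|² = 2713285/2276]
   → C = (-10611/569, -8275/1138)
3. G_x = -3291/569  [G is the centroid of △DCA]
4. G_y = 1241/1138  [G is the centroid of △DCA]
   → G = (-3291/569, 1241/1138)

C = (-10611/569, -8275/1138)
G = (-3291/569, 1241/1138)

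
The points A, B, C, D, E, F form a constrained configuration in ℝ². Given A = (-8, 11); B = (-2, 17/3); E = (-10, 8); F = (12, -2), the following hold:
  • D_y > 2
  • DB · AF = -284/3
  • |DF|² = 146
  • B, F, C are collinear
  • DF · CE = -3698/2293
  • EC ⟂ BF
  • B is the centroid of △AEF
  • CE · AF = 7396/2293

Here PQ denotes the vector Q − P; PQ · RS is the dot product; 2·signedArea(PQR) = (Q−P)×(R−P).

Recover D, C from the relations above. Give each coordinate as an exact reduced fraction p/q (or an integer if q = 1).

1. C_x = -20952/2293  [B, F, C are collinear ∩ EC ⟂ BF]
2. C_y = 21956/2293  [B, F, C are collinear ∩ EC ⟂ BF]
   → C = (-20952/2293, 21956/2293)
3. D_x = 1  [DF · CE = -3698/2293 ∩ DB · AF = -284/3]
4. D_y = 3  [DF · CE = -3698/2293 ∩ DB · AF = -284/3]
   → D = (1, 3)

C = (-20952/2293, 21956/2293)
D = (1, 3)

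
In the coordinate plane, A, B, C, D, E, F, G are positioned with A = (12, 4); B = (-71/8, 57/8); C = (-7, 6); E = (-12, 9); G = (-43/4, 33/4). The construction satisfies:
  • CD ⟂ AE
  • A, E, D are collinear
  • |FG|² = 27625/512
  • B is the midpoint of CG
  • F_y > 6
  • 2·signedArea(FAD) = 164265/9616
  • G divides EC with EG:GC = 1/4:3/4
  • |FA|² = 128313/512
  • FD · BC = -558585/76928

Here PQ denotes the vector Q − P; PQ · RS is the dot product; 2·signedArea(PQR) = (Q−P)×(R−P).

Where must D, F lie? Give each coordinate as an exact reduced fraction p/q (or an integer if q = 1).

D = (-3972/601, 4734/601)
F = (-117/32, 203/32)

1. D_x = -3972/601  [A, E, D are collinear ∩ CD ⟂ AE]
2. D_y = 4734/601  [A, E, D are collinear ∩ CD ⟂ AE]
   → D = (-3972/601, 4734/601)
3. F_x = -117/32  [FD · BC = -558585/76928 ∩ 2·signedArea(FAD) = 164265/9616]
4. F_y = 203/32  [FD · BC = -558585/76928 ∩ 2·signedArea(FAD) = 164265/9616]
   → F = (-117/32, 203/32)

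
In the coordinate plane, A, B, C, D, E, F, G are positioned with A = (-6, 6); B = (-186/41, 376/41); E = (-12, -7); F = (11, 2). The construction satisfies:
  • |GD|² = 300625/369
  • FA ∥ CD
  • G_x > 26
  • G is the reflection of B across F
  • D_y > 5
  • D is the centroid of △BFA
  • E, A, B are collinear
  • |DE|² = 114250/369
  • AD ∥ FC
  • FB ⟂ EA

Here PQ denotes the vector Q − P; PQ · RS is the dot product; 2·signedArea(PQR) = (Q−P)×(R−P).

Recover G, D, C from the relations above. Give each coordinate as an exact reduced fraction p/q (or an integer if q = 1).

1. G_x = 1088/41  [G is the reflection of B across F]
2. G_y = -212/41  [G is the reflection of B across F]
   → G = (1088/41, -212/41)
3. D_x = 19/123  [D is the centroid of △BFA]
4. D_y = 704/123  [D is the centroid of △BFA]
   → D = (19/123, 704/123)
5. C_x = 2110/123  [FA ∥ CD ∩ AD ∥ FC]
6. C_y = 212/123  [FA ∥ CD ∩ AD ∥ FC]
   → C = (2110/123, 212/123)

C = (2110/123, 212/123)
D = (19/123, 704/123)
G = (1088/41, -212/41)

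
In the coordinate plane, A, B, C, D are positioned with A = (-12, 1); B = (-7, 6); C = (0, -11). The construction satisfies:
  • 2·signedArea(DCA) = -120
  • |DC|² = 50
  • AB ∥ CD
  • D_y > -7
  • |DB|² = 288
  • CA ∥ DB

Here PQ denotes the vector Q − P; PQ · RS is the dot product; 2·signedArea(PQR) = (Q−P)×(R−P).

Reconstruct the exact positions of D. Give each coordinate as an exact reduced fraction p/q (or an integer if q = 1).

D = (5, -6)

1. D_x = 5  [CA ∥ DB ∩ AB ∥ CD]
2. D_y = -6  [CA ∥ DB ∩ AB ∥ CD]
   → D = (5, -6)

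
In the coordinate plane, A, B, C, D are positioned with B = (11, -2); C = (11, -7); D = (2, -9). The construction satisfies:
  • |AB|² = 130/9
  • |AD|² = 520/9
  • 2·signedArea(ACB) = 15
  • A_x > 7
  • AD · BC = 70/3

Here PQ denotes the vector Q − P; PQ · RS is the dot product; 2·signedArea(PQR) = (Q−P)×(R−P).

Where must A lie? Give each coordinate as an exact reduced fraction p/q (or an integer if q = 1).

1. A_x = 8  [2·signedArea(ACB) = 15 ∩ AD · BC = 70/3]
2. A_y = -13/3  [2·signedArea(ACB) = 15 ∩ AD · BC = 70/3]
   → A = (8, -13/3)

A = (8, -13/3)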